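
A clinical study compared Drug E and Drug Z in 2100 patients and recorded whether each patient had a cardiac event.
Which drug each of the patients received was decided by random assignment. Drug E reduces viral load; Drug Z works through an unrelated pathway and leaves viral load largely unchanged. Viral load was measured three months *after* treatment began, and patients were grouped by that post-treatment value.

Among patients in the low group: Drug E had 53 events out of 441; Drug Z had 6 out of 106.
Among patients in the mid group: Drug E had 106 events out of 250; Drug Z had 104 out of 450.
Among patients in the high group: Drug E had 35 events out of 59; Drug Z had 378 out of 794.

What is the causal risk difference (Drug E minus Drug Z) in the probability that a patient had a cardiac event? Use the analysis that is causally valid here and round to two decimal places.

-0.10

Drug Z is lower inside every viral load stratum but Drug E is lower in aggregate. Whether to stratify depends on how viral load relates to the drug.
Stratifying would compare drugs among patients the drugs themselves sorted into viral load groups — a form of selection on an intermediate. The unconditioned pooled rates give the total causal effect.
The causal difference is the pooled difference: 0.259 − 0.361 = -0.103.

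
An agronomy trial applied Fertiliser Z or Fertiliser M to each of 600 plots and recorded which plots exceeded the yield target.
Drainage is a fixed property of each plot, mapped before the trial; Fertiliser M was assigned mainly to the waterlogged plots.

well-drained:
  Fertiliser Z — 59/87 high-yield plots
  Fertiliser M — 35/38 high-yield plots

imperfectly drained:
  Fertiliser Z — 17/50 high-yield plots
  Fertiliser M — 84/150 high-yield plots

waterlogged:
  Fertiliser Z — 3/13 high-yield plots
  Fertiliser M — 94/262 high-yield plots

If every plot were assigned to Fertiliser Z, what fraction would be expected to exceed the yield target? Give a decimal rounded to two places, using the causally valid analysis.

Field drainage differs across fertilisers for reasons unrelated to any effect of the fertiliser itself, and it separately predicts the outcome — a classic confounder. We must compare within field drainage levels.
Standardising Fertiliser Z to the population field drainage mix: 0.208·59/87 + 0.333·17/50 + 0.458·3/13 = 0.360.

0.36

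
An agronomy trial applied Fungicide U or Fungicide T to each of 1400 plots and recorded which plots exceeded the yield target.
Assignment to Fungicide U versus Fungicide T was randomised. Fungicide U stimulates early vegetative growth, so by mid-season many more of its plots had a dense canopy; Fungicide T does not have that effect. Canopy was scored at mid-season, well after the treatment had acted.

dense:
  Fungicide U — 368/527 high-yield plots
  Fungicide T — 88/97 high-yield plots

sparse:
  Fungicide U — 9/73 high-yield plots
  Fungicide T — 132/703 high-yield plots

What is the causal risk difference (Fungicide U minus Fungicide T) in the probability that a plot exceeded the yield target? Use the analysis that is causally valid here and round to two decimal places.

Mid-season canopy here is a post-treatment variable shaped by the fungicide; conditioning on it would introduce bias rather than remove it. The overall comparison is the causal one.
The causal difference is the pooled difference: 0.628 − 0.275 = +0.353.

+0.35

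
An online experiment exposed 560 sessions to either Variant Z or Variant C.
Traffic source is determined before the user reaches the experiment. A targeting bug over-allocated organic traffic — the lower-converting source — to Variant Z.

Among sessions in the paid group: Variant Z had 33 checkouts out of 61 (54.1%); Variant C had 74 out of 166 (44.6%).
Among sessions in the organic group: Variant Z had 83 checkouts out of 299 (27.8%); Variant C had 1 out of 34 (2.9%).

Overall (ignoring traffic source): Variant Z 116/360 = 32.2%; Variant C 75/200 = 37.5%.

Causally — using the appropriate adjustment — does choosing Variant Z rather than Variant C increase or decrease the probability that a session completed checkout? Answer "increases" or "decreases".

Within every traffic source level Variant Z has the higher rate, yet pooled Variant C does — Simpson's reversal.
The imbalance in traffic source arose from how sessions were allocated, not from anything the variant did; and traffic source independently affects the outcome. The pooled gap is confounded — condition on traffic source.
Within each level — paid: 54.1% vs 44.6%; organic: 27.8% vs 2.9% — Variant Z is higher every time.

increases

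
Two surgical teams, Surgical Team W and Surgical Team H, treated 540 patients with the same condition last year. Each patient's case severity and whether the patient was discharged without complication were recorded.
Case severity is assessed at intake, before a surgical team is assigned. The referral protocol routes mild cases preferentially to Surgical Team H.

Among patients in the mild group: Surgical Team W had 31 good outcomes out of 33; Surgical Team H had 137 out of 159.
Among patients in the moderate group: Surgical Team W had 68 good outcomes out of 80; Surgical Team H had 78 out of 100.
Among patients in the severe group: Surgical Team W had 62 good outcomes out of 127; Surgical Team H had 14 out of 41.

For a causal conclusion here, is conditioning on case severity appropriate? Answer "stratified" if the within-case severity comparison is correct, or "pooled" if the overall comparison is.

Case severity satisfies the back-door criterion: it is not a descendant of the surgical team, and it blocks the spurious path from surgical team to outcome. Adjusting for it (i.e., using the within-case severity rates) gives the causal effect.
Within each level — mild: 93.9% vs 86.2%; moderate: 85.0% vs 78.0%; severe: 48.8% vs 34.1% — Surgical Team W is higher every time.

stratified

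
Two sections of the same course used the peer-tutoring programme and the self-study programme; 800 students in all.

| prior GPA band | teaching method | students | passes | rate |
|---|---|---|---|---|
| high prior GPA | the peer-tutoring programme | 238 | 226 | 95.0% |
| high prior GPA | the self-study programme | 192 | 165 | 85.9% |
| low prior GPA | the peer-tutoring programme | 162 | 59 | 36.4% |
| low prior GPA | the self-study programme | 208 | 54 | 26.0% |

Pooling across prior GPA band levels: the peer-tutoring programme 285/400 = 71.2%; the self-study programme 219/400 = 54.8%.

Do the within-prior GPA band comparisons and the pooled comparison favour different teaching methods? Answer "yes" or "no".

no

Within each prior GPA band level (high prior GPA 95.0% vs 85.9%; low prior GPA 36.4% vs 26.0%), the peer-tutoring programme has the higher rate every time. Pooled: 71.2% vs 54.8% — the peer-tutoring programme has the higher rate overall. They agree.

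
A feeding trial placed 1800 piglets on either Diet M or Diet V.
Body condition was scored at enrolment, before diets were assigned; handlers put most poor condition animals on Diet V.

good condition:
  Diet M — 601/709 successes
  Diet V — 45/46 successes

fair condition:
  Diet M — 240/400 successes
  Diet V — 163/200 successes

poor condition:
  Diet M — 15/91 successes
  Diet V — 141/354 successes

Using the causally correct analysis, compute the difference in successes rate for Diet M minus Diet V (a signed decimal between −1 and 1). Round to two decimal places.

-0.18

The starting body condition-specific comparison favours Diet V throughout, but the pooled figures favour Diet M. The question is whether to condition on starting body condition.
Starting body condition is set before the diet has any effect — it is not caused by the diet — and it independently drives the outcome. That makes it a confounder, so the causal comparison is within starting body condition levels.
Adjusting over the population distribution of starting body condition: 0.419·(0.848−0.978) + 0.333·(0.600−0.815) + 0.247·(0.165−0.398) = -0.184.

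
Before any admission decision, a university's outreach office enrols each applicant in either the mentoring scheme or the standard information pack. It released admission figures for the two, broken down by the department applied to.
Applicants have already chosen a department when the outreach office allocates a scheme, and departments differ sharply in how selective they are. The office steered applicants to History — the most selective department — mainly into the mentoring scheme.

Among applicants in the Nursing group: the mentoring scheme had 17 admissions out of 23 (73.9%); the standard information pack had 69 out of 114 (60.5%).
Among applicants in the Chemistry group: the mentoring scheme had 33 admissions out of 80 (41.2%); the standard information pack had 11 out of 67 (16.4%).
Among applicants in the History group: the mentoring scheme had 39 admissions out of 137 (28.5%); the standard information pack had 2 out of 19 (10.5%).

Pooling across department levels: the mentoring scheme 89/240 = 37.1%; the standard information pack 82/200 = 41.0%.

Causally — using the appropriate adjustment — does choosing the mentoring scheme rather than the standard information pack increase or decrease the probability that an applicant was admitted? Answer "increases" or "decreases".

increases

The stratified and pooled comparisons disagree (the mentoring scheme wins within each department; the standard information pack wins overall), so the answer turns on the causal role of department.
Nothing the outreach scheme does changes department; the imbalance is an allocation artefact. With department also predicting the outcome, the pooled figure is confounded, and the within-stratum comparison is the causal one.
Within each level — Nursing: 73.9% vs 60.5%; Chemistry: 41.2% vs 16.4%; History: 28.5% vs 10.5% — the mentoring scheme is higher every time.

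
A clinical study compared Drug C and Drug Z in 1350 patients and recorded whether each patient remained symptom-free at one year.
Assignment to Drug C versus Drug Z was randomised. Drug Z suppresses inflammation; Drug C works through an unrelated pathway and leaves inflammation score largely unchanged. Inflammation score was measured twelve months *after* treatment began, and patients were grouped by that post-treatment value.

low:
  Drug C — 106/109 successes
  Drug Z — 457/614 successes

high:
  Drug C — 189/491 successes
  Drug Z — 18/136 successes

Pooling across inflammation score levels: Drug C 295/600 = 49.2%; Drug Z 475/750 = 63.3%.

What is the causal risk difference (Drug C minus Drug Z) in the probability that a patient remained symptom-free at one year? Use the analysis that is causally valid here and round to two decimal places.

Inflammation score lies on the pathway drug → inflammation score → outcome, so adjusting for it blocks the indirect effect. For the total causal effect of drug, use the unadjusted pooled rates.
The causal difference is the pooled difference: 0.492 − 0.633 = -0.142.

-0.14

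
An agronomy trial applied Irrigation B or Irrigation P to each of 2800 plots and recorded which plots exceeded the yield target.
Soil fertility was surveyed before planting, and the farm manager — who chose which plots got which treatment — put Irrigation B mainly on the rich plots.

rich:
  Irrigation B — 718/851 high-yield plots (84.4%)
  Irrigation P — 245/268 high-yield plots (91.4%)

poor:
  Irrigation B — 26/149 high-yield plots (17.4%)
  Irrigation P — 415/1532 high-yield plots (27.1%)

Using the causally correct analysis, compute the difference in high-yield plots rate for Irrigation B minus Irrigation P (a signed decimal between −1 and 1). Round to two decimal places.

-0.09

Irrigation P is higher inside every soil fertility stratum but Irrigation B is higher in aggregate. Whether to stratify depends on how soil fertility relates to the irrigation.
Soil fertility is set before the irrigation has any effect — it is not caused by the irrigation — and it independently drives the outcome. That makes it a confounder, so the causal comparison is within soil fertility levels.
Adjusting over the population distribution of soil fertility: 0.400·(0.844−0.914) + 0.600·(0.174−0.271) = -0.086.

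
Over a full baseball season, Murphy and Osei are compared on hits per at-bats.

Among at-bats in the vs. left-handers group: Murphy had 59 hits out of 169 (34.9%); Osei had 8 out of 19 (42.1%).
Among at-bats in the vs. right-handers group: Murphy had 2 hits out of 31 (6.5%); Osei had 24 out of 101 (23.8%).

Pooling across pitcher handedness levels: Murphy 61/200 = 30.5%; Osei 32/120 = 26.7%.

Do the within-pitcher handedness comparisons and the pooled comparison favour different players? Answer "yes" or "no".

yes

Within each pitcher handedness level (vs. left-handers 34.9% vs 42.1%; vs. right-handers 6.5% vs 23.8%), Osei has the higher rate every time. Pooled: 30.5% vs 26.7% — Murphy has the higher rate overall. The two comparisons disagree.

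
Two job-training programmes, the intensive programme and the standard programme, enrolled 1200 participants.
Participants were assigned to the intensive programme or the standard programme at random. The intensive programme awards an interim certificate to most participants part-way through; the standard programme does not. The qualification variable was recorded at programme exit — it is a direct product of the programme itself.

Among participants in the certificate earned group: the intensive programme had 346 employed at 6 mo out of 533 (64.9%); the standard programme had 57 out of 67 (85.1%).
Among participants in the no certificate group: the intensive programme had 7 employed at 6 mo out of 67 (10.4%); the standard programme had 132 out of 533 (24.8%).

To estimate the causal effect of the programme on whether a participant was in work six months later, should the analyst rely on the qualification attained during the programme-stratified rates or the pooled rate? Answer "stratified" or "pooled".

pooled

The stratified and pooled comparisons disagree (the standard programme wins within each qualification attained during the programme; the intensive programme wins overall), so the answer turns on the causal role of qualification attained during the programme.
Stratifying would compare programmes among participants the programmes themselves sorted into qualification attained during the programme groups — a form of selection on an intermediate. The unconditioned pooled rates give the total causal effect.
Pooled: the intensive programme 58.8% vs the standard programme 31.5%; the intensive programme is higher overall.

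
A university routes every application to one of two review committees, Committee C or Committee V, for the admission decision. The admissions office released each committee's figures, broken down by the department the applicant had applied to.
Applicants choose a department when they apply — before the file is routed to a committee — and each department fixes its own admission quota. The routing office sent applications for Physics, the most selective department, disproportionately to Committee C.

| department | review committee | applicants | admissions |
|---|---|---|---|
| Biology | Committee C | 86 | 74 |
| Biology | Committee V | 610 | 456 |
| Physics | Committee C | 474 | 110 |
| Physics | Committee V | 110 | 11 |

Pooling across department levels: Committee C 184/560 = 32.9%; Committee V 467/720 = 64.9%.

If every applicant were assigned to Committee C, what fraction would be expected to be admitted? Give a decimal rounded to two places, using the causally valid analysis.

0.57

Department satisfies the back-door criterion: it is not a descendant of the review committee, and it blocks the spurious path from review committee to outcome. Adjusting for it (i.e., using the within-department rates) gives the causal effect.
Standardising Committee C to the population department mix: 0.544·74/86 + 0.456·110/474 = 0.574.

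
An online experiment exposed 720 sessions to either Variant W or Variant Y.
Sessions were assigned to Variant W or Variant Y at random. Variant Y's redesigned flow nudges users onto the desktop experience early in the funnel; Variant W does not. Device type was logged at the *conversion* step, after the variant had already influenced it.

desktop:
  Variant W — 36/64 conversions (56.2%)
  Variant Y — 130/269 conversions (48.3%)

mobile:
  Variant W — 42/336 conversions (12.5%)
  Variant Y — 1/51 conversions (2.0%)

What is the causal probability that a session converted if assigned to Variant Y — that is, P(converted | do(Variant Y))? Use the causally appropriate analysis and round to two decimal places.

Device type lies on the pathway variant → device type → outcome, so adjusting for it blocks the indirect effect. For the total causal effect of variant, use the unadjusted pooled rates.
So P(outcome | do(Variant Y)) is just the pooled rate for Variant Y: 131/320 = 0.409.

0.41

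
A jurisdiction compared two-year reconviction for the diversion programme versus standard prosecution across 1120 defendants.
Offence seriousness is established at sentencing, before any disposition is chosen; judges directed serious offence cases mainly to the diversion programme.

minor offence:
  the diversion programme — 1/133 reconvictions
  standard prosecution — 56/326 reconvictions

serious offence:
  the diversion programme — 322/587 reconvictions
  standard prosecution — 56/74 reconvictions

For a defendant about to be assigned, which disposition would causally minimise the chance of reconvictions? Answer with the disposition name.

the diversion programme

Within every offence seriousness level the diversion programme has the lower rate, yet pooled standard prosecution does — Simpson's reversal.
Nothing the disposition does changes offence seriousness; the imbalance is an allocation artefact. With offence seriousness also predicting the outcome, the pooled figure is confounded, and the within-stratum comparison is the causal one.
Within each level — minor offence: 0.8% vs 17.2%; serious offence: 54.9% vs 75.7% — the diversion programme is lower every time.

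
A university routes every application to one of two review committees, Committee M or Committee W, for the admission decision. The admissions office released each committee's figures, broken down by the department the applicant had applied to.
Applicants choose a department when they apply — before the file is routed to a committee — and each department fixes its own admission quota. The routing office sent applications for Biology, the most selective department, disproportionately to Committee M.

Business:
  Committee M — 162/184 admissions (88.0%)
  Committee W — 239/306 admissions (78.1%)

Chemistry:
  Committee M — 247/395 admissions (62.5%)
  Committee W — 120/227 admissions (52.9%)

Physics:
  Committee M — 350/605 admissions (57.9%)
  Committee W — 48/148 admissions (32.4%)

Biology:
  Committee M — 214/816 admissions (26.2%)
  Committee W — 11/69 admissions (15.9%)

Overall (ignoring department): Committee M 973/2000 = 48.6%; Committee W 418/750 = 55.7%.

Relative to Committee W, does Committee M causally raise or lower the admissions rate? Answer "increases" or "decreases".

increases

Committee M is higher inside every department stratum but Committee W is higher in aggregate. Whether to stratify depends on how department relates to the review committee.
Nothing the review committee does changes department; the imbalance is an allocation artefact. With department also predicting the outcome, the pooled figure is confounded, and the within-stratum comparison is the causal one.
Within each level — Business: 88.0% vs 78.1%; Chemistry: 62.5% vs 52.9%; Physics: 57.9% vs 32.4%; Biology: 26.2% vs 15.9% — Committee M is higher every time.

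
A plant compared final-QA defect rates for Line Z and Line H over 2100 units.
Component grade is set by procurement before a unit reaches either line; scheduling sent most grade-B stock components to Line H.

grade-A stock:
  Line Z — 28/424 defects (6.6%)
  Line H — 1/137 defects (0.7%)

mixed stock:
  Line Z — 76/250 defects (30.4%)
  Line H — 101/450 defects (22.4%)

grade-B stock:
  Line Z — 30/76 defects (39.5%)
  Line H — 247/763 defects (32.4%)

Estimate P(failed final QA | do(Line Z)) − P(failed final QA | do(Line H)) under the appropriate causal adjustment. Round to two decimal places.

Component grade satisfies the back-door criterion: it is not a descendant of the line, and it blocks the spurious path from line to outcome. Adjusting for it (i.e., using the within-component grade rates) gives the causal effect.
Adjusting over the population distribution of component grade: 0.267·(0.066−0.007) + 0.333·(0.304−0.224) + 0.400·(0.395−0.324) = +0.071.

+0.07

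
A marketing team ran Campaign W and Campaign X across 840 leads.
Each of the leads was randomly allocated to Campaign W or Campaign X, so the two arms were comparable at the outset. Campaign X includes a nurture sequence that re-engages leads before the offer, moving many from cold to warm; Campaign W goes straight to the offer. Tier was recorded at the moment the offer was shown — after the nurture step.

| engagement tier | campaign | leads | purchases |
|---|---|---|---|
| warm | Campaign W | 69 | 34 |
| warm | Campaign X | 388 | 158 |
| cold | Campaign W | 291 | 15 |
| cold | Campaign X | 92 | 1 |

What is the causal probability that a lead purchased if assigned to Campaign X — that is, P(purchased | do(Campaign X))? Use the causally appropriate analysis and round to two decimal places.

The engagement tier-specific comparison favours Campaign W throughout, but the pooled figures favour Campaign X. The question is whether to condition on engagement tier.
The distribution of engagement tier is itself part of what the campaign does — it is an intermediate outcome. Holding it fixed would remove that part of the effect; the total effect is the pooled difference.
So P(outcome | do(Campaign X)) is just the pooled rate for Campaign X: 159/480 = 0.331.

0.33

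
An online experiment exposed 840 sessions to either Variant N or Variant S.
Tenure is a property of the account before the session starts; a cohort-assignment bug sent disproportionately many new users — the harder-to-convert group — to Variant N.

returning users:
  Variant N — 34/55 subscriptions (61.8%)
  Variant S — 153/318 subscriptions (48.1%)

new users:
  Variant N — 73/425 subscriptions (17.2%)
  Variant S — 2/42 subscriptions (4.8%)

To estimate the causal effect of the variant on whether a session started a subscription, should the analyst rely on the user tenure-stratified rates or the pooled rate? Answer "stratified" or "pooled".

stratified

The stratified and pooled comparisons disagree (Variant N wins within each user tenure; Variant S wins overall), so the answer turns on the causal role of user tenure.
Since user tenure is a pre-existing factor (not a product of the variant) and it affects the outcome on its own, it is a confounder. The stratified rates, not the pooled rate, identify the causal effect.
Within each level — returning users: 61.8% vs 48.1%; new users: 17.2% vs 4.8% — Variant N is higher every time.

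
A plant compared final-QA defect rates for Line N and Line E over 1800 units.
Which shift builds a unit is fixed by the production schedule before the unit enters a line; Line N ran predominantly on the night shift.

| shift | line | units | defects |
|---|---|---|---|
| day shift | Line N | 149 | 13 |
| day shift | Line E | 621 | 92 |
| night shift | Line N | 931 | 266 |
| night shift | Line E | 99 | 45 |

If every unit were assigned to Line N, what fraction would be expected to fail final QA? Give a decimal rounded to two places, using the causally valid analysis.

0.20

The stratified and pooled comparisons disagree (Line N wins within each shift; Line E wins overall), so the answer turns on the causal role of shift.
Shift is set before the line has any effect — it is not caused by the line — and it independently drives the outcome. That makes it a confounder, so the causal comparison is within shift levels.
Standardising Line N to the population shift mix: 0.428·13/149 + 0.572·266/931 = 0.201.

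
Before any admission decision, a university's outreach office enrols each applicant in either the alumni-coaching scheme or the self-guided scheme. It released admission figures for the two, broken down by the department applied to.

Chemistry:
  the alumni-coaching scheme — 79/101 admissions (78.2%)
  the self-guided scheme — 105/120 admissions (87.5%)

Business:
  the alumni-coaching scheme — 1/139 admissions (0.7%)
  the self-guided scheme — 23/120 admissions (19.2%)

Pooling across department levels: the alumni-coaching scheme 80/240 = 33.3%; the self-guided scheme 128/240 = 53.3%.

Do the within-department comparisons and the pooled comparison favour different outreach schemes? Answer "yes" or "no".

no

Within each department level (Chemistry 78.2% vs 87.5%; Business 0.7% vs 19.2%), the self-guided scheme has the higher rate every time. Pooled: 33.3% vs 53.3% — the self-guided scheme has the higher rate overall. They agree.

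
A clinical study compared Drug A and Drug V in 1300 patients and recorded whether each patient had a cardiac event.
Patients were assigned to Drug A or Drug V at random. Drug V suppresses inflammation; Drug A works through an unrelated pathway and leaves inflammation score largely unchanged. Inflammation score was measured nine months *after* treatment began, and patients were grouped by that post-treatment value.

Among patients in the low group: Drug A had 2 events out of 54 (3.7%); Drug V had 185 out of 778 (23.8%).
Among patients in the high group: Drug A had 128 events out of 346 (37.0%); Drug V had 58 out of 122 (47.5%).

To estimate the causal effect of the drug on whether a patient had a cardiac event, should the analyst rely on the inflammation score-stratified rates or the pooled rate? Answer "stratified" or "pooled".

pooled

Inflammation score is recorded after the drug and is itself shifted by it — it sits on the causal path from drug to outcome. Conditioning on a mediator would strip out part of the effect we want; the pooled comparison gives the total causal effect.
Pooled: Drug A 32.5% vs Drug V 27.0%; Drug V is lower overall.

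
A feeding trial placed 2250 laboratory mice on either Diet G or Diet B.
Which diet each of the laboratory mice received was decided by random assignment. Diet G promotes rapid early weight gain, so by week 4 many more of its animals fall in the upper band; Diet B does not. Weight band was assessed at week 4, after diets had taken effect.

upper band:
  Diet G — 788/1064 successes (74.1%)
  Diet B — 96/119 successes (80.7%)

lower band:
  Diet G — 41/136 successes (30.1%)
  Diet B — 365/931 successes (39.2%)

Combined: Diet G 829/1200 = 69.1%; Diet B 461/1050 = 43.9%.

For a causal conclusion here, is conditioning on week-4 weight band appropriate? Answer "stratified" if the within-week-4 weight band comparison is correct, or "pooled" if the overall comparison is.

pooled

Because the diet influences week-4 weight band, week-4 weight band is a post-treatment mediator, not a confounder. Stratifying on it would bias the estimate; the causal effect is the crude pooled difference.
Pooled: Diet G 69.1% vs Diet B 43.9%; Diet G is higher overall.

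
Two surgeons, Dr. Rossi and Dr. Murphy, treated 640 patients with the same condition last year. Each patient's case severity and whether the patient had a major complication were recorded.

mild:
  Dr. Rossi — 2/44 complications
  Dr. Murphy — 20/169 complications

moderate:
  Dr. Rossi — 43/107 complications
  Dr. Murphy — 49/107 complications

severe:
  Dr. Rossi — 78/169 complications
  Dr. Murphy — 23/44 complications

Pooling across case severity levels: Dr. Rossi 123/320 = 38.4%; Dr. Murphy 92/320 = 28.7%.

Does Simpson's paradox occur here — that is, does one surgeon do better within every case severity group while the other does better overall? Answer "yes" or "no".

yes

Within each case severity level (mild 4.5% vs 11.8%; moderate 40.2% vs 45.8%; severe 46.2% vs 52.3%), Dr. Rossi has the lower rate every time. Pooled: 38.4% vs 28.7% — Dr. Murphy has the lower rate overall. The two comparisons disagree.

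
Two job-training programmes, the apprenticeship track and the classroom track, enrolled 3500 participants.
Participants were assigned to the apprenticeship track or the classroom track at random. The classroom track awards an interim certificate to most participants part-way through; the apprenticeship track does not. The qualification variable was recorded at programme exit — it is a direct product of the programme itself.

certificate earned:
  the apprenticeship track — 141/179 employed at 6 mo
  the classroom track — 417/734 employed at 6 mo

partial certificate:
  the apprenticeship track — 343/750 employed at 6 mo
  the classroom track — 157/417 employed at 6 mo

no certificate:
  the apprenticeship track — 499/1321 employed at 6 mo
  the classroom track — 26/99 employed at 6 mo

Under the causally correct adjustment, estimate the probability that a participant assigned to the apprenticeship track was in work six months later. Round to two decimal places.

0.44

Qualification attained during the programme lies on the pathway programme → qualification attained during the programme → outcome, so adjusting for it blocks the indirect effect. For the total causal effect of programme, use the unadjusted pooled rates.
So P(outcome | do(the apprenticeship track)) is just the pooled rate for the apprenticeship track: 983/2250 = 0.437.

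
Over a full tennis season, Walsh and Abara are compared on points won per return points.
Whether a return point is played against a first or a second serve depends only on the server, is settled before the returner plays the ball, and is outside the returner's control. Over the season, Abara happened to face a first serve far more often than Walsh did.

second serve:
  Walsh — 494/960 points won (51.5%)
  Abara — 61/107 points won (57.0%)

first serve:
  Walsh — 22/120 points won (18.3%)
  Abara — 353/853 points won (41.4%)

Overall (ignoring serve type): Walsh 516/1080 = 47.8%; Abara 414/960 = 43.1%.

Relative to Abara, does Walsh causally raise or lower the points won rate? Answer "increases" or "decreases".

decreases

The stratified and pooled comparisons disagree (Abara wins within each serve type; Walsh wins overall), so the answer turns on the causal role of serve type.
The imbalance in serve type arose from how return points were allocated, not from anything the player did; and serve type independently affects the outcome. The pooled gap is confounded — condition on serve type.
Within each level — second serve: 51.5% vs 57.0%; first serve: 18.3% vs 41.4% — Abara is higher every time.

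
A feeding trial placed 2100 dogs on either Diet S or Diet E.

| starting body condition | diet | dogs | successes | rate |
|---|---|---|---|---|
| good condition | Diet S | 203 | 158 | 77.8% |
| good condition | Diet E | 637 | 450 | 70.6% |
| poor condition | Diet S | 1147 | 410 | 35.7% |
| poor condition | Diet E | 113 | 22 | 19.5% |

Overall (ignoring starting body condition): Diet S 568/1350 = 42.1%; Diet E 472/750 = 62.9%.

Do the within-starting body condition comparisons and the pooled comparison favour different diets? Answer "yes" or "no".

Within each starting body condition level (good condition 77.8% vs 70.6%; poor condition 35.7% vs 19.5%), Diet S has the higher rate every time. Pooled: 42.1% vs 62.9% — Diet E has the higher rate overall. The two comparisons disagree.

yes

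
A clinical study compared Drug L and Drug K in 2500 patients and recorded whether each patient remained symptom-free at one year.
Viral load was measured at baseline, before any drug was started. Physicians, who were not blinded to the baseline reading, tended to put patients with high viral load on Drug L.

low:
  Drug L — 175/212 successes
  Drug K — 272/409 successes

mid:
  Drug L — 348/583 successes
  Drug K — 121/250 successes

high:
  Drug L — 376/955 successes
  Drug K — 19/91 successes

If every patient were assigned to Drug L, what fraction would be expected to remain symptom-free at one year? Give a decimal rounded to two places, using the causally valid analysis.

The stratified and pooled comparisons disagree (Drug L wins within each viral load; Drug K wins overall), so the answer turns on the causal role of viral load.
The imbalance in viral load arose from how patients were allocated, not from anything the drug did; and viral load independently affects the outcome. The pooled gap is confounded — condition on viral load.
Standardising Drug L to the population viral load mix: 0.248·175/212 + 0.333·348/583 + 0.418·376/955 = 0.569.

0.57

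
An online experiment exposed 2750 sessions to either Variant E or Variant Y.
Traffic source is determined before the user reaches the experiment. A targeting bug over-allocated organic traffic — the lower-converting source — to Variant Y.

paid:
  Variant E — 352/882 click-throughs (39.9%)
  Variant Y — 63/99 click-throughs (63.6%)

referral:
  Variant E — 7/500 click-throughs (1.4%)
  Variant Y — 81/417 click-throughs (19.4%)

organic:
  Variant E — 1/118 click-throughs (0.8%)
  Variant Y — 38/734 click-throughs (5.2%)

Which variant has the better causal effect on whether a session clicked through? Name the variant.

The traffic source-specific comparison favours Variant Y throughout, but the pooled figures favour Variant E. The question is whether to condition on traffic source.
The imbalance in traffic source arose from how sessions were allocated, not from anything the variant did; and traffic source independently affects the outcome. The pooled gap is confounded — condition on traffic source.
Within each level — paid: 39.9% vs 63.6%; referral: 1.4% vs 19.4%; organic: 0.8% vs 5.2% — Variant Y is higher every time.

Variant Y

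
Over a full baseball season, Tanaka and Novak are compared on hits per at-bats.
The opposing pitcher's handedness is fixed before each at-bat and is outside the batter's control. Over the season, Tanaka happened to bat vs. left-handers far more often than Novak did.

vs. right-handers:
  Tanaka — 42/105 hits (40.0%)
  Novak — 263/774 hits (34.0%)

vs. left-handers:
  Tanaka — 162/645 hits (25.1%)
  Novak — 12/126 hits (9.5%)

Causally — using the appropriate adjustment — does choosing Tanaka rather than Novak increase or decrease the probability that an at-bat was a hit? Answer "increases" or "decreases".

Pitcher handedness differs across players for reasons unrelated to any effect of the player itself, and it separately predicts the outcome — a classic confounder. We must compare within pitcher handedness levels.
Within each level — vs. right-handers: 40.0% vs 34.0%; vs. left-handers: 25.1% vs 9.5% — Tanaka is higher every time.

increases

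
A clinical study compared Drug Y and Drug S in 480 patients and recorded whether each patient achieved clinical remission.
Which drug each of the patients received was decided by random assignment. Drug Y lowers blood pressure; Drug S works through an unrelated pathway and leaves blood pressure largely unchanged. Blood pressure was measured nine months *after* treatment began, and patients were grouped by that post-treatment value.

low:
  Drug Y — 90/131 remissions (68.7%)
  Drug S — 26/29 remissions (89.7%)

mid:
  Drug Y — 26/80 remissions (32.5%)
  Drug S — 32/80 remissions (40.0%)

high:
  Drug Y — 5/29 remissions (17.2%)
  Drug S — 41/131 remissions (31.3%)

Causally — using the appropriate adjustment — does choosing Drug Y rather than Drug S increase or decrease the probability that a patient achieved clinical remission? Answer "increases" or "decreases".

Because the drug influences blood pressure, blood pressure is a post-treatment mediator, not a confounder. Stratifying on it would bias the estimate; the causal effect is the crude pooled difference.
Pooled: Drug Y 50.4% vs Drug S 41.2%; Drug Y is higher overall.

increases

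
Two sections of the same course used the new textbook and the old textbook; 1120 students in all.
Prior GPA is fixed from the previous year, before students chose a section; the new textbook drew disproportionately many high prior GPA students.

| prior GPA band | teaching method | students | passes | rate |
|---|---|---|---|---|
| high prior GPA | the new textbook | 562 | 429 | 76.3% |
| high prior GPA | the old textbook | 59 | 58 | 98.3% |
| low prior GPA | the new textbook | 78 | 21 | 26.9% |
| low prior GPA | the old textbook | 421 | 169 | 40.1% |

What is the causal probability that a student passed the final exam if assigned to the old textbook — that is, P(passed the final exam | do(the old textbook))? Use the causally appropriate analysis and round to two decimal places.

Within every prior GPA band level the old textbook has the higher rate, yet pooled the new textbook does — Simpson's reversal.
Prior GPA band differs across teaching methods for reasons unrelated to any effect of the teaching method itself, and it separately predicts the outcome — a classic confounder. We must compare within prior GPA band levels.
Standardising the old textbook to the population prior GPA band mix: 0.554·58/59 + 0.446·169/421 = 0.724.

0.72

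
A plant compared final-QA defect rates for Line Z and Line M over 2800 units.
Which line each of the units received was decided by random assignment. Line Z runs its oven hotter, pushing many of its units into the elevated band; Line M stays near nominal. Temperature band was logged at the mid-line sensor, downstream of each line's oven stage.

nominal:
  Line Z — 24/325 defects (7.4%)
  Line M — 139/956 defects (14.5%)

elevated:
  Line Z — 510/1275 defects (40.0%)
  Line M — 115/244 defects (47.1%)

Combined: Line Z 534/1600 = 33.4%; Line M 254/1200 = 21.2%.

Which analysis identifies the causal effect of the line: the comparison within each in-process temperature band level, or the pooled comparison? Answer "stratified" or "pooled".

pooled

In-process temperature band lies on the pathway line → in-process temperature band → outcome, so adjusting for it blocks the indirect effect. For the total causal effect of line, use the unadjusted pooled rates.
Pooled: Line Z 33.4% vs Line M 21.2%; Line M is lower overall.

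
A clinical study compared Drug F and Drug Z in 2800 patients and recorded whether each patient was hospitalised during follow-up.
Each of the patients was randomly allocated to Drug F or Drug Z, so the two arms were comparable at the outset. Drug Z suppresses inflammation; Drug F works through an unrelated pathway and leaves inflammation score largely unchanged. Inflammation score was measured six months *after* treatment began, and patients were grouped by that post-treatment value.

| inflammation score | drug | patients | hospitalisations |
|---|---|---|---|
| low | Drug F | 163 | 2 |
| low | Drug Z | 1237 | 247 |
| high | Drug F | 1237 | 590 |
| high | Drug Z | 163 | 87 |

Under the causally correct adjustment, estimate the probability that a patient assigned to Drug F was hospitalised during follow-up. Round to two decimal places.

0.42

Inflammation score is recorded after the drug and is itself shifted by it — it sits on the causal path from drug to outcome. Conditioning on a mediator would strip out part of the effect we want; the pooled comparison gives the total causal effect.
So P(outcome | do(Drug F)) is just the pooled rate for Drug F: 592/1400 = 0.423.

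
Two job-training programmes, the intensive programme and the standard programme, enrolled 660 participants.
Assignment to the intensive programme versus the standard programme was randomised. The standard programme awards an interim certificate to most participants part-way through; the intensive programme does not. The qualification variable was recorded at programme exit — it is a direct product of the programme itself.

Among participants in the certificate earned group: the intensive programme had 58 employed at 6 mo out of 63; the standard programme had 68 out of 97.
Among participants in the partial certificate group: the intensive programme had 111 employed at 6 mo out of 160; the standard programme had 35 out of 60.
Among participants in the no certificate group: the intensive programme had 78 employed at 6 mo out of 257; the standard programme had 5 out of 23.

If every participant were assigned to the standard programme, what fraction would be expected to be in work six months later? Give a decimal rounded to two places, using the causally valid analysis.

Qualification attained during the programme is downstream of the programme. One should not condition on a consequence of treatment, so the overall rates are the right comparison.
So P(outcome | do(the standard programme)) is just the pooled rate for the standard programme: 108/180 = 0.600.

0.60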